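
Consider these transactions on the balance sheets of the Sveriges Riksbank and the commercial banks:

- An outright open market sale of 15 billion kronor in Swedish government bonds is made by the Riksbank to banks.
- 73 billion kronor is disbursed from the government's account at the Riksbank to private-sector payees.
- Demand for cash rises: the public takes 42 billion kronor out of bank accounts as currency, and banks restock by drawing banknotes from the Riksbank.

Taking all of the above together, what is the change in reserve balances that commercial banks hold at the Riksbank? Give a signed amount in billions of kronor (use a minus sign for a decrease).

OMO sale (to banks) 15 billion kronor: the buying banks pay out of their reserve balances → −15B.
Government spending 73 billion kronor: government payments flow into bank reserve accounts → +73B.
Currency withdrawal 42 billion kronor: banks swap reserves for currency → −42B.
Net: −15 + 73 − 42 = +16 billion.

+16 billion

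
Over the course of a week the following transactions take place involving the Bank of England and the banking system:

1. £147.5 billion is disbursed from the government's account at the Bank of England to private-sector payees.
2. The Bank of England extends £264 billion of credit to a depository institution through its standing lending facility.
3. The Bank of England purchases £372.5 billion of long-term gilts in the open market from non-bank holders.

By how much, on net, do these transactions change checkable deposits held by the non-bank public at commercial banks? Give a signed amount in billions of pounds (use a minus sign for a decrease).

+£520 billion

Government spending £147.5 billion: non-bank counterparties' bank balances rise → +£147.5B.
Discount-window loan £264 billion: the counterparty is a bank, so public deposits are unchanged → 0.
Asset purchase (from non-banks) £372.5 billion: non-bank counterparties' bank balances rise → +£372.5B.
Net: 147.5 + 0 + 372.5 = +£520 billion.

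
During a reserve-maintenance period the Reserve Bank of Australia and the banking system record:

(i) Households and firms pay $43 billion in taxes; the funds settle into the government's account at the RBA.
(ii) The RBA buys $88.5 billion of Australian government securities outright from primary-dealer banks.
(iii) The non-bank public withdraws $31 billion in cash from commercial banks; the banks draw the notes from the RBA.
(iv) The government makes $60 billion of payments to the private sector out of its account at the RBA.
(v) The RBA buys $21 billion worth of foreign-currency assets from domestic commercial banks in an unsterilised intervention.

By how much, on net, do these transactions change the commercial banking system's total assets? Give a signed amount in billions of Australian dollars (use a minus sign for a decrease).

-$14 billion

Government account inflow $43 billion: bank balance sheets shrink → −$43B.
OMO purchase (from banks) $88.5 billion: just an asset swap on bank balance sheets → 0.
Currency withdrawal $31 billion: bank balance sheets shrink → −$31B.
Government spending $60 billion: bank balance sheets expand → +$60B.
FX purchase $21 billion: just an asset swap on bank balance sheets → 0.
Net: −43 + 0 − 31 + 60 + 0 = -$14 billion.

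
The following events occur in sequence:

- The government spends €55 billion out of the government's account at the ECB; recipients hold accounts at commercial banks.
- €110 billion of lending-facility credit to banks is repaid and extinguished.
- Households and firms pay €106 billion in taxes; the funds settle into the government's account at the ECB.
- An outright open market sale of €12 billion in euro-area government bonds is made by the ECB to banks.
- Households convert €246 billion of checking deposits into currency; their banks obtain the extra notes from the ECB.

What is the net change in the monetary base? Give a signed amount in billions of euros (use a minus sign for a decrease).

ECB balance sheet:
  Assets:      Securities −€12B, Loans to banks −€110B
  Liabilities: Bank reserves −€419B, Currency in circulation +€246B, Government deposits +€51B
Monetary base = currency + reserves: +€246B + (−€419B) = -€173 billion.

-€173 billion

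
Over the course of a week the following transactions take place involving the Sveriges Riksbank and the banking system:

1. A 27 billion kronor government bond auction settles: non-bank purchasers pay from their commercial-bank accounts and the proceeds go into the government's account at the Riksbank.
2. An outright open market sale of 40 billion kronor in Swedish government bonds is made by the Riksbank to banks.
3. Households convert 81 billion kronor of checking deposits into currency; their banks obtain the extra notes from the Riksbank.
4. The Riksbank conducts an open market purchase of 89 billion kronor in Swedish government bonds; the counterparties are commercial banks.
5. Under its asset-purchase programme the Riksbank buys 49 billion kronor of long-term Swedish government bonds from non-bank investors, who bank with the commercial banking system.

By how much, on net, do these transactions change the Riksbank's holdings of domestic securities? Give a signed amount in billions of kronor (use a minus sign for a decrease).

+98 billion

Government account inflow 27 billion kronor: the Riksbank's securities portfolio is untouched → 0.
OMO sale (to banks) 40 billion kronor: securities removed from the Riksbank's portfolio → −40B.
Currency withdrawal 81 billion kronor: the Riksbank's securities portfolio is untouched → 0.
OMO purchase (from banks) 89 billion kronor: securities added to the Riksbank's portfolio → +89B.
Asset purchase (from non-banks) 49 billion kronor: securities added to the Riksbank's portfolio → +49B.
Net: 0 − 40 + 0 + 89 + 49 = +98 billion.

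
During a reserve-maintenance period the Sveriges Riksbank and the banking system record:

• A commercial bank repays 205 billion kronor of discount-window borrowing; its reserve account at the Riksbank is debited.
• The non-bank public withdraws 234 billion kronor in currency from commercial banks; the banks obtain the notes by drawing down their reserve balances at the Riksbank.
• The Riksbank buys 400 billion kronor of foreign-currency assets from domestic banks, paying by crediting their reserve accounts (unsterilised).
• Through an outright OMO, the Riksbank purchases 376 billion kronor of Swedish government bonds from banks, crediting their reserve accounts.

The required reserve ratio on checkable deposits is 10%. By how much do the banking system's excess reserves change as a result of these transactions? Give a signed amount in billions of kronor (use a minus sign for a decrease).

+360.4 billion

Discount-window repayment 205 billion kronor: reserves −205B, deposits 0.
Currency withdrawal 234 billion kronor: reserves −234B, deposits −234B.
FX purchase 400 billion kronor: reserves +400B, deposits 0.
OMO purchase (from banks) 376 billion kronor: reserves +376B, deposits 0.
Totals: Δreserves = +337B, Δdeposits = −234B.
Δrequired reserves = 10% × −234B = −23.4B.
Δexcess reserves = Δreserves − Δrequired = +337B − (−23.4B) = +360.4 billion.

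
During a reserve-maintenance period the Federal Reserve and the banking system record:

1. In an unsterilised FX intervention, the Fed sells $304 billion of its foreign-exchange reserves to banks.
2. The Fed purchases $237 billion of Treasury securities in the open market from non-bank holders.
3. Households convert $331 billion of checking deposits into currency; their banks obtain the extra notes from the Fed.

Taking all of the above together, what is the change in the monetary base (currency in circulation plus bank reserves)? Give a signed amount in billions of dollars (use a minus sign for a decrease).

-$67 billion

FX sale $304 billion: Fed balance sheet contracts → −$304B.
Asset purchase (from non-banks) $237 billion: Fed balance sheet expands → +$237B.
Currency withdrawal $331 billion: just a shift between currency and reserves — both are base money → 0.
Net: −304 + 237 + 0 = -$67 billion.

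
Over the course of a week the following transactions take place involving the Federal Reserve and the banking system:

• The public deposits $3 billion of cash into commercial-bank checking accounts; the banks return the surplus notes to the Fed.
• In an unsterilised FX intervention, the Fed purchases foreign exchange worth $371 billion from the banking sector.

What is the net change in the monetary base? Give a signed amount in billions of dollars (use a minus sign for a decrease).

+$371 billion

Fed balance sheet:
  Assets:      Foreign assets +$371B
  Liabilities: Bank reserves +$374B, Currency in circulation −$3B
Monetary base = currency + reserves: −$3B + (+$374B) = +$371 billion.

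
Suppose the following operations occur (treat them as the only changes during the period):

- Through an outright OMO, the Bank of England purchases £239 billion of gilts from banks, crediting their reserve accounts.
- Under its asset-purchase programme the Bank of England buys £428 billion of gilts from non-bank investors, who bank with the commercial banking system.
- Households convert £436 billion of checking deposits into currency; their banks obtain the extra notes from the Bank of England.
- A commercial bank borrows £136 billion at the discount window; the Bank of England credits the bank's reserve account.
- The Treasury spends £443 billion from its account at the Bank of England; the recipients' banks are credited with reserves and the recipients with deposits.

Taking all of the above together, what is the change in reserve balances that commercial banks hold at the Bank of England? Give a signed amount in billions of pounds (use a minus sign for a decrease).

+£810 billion

Bank of England balance sheet:
  Assets:      Securities +£667B, Loans to banks +£136B
  Liabilities: Bank reserves +£810B, Currency in circulation +£436B, Government deposits −£443B
Commercial banking system:
  Assets:      Reserves at CB +£810B, Securities −£239B
  Liabilities: Checkable deposits +£435B, Borrowings from CB +£136B
So the change in reserve balances that commercial banks hold at the Bank of England is +£810 billion.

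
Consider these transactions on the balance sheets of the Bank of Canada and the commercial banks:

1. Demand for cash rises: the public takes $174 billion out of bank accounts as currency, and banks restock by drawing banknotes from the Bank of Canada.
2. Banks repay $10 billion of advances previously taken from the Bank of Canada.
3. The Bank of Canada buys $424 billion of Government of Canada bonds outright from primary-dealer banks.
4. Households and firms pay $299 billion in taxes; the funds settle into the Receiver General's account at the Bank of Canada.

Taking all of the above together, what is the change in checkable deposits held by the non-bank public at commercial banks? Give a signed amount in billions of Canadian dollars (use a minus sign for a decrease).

Bank of Canada balance sheet:
  Assets:      Securities +$424B, Loans to banks −$10B
  Liabilities: Bank reserves −$59B, Currency in circulation +$174B, Government deposits +$299B
Commercial banking system:
  Assets:      Reserves at CB −$59B, Securities −$424B
  Liabilities: Checkable deposits −$473B, Borrowings from CB −$10B
So the change in checkable deposits held by the non-bank public at commercial banks is -$473 billion.

-$473 billion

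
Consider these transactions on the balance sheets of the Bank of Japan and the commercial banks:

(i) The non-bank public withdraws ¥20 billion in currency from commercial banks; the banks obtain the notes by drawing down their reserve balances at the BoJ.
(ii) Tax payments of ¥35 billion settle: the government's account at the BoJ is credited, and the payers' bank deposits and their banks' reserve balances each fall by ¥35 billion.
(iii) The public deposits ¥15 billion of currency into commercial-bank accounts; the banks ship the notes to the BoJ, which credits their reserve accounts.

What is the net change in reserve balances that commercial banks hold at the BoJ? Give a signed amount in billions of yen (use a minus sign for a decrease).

Currency withdrawal ¥20 billion: banks swap reserves for currency → −¥20B.
Government account inflow ¥35 billion: funds move from bank reserves into the government account → −¥35B.
Currency deposit ¥15 billion: returned notes are swapped for reserve credit → +¥15B.
Net: −20 − 35 + 15 = -¥40 billion.

-¥40 billion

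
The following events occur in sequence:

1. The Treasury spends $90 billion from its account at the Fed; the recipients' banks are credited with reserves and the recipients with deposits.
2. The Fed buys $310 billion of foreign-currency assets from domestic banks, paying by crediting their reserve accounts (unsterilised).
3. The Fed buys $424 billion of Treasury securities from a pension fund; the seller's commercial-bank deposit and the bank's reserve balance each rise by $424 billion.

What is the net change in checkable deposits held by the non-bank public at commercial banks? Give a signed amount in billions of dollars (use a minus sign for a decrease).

+$514 billion

Fed balance sheet:
  Assets:      Securities +$424B, Foreign assets +$310B
  Liabilities: Bank reserves +$824B, Government deposits −$90B
Commercial banking system:
  Assets:      Reserves at CB +$824B, Foreign assets −$310B
  Liabilities: Checkable deposits +$514B
So the change in checkable deposits held by the non-bank public at commercial banks is +$514 billion.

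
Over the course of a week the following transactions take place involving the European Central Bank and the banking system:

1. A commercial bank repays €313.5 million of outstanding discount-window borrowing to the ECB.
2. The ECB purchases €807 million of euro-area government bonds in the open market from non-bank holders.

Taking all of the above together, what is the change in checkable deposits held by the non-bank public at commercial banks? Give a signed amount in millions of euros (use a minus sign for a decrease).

+€807 million

Discount-window repayment €313.5 million: the counterparty is a bank, so public deposits are unchanged → 0.
Asset purchase (from non-banks) €807 million: non-bank counterparties' bank balances rise → +€807M.
Net: 0 + 807 = +€807 million.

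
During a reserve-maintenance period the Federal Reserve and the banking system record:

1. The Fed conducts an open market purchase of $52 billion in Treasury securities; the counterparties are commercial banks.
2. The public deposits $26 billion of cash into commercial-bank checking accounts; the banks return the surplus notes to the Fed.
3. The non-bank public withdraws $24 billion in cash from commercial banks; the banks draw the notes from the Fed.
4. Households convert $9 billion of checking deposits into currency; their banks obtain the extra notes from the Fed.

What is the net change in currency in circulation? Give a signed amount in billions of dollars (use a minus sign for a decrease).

OMO purchase (from banks) $52 billion: no currency enters or leaves circulation → 0.
Currency deposit $26 billion: notes return to the central bank → −$26B.
Currency withdrawal $24 billion: notes leave the central bank → +$24B.
Currency withdrawal $9 billion: notes leave the central bank → +$9B.
Net: 0 − 26 + 24 + 9 = +$7 billion.

+$7 billion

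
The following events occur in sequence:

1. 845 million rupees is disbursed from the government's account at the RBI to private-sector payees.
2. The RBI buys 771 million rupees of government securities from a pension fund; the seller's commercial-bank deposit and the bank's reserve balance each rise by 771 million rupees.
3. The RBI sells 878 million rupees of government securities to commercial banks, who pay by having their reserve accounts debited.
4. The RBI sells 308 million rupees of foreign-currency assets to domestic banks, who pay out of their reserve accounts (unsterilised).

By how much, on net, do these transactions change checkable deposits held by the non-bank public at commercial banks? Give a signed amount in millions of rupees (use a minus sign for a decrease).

RBI balance sheet:
  Assets:      Securities −107M, Foreign assets −308M
  Liabilities: Bank reserves +430M, Government deposits −845M
Commercial banking system:
  Assets:      Reserves at CB +430M, Securities +878M, Foreign assets +308M
  Liabilities: Checkable deposits +1616M
So the change in checkable deposits held by the non-bank public at commercial banks is +1616 million.

+1616 million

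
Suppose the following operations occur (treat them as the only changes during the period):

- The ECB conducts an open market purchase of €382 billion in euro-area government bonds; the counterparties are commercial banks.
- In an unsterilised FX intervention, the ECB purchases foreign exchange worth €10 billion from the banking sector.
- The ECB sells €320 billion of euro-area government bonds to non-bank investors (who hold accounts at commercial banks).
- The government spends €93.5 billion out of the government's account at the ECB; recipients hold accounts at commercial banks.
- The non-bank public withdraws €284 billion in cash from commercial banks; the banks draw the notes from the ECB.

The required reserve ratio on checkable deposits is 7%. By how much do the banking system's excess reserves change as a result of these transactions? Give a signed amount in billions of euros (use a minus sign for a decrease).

-€82.765 billion

OMO purchase (from banks) €382 billion: reserves +€382B, deposits 0.
FX purchase €10 billion: reserves +€10B, deposits 0.
Asset sale (to non-banks) €320 billion: reserves −€320B, deposits −€320B.
Government spending €93.5 billion: reserves +€93.5B, deposits +€93.5B.
Currency withdrawal €284 billion: reserves −€284B, deposits −€284B.
Totals: Δreserves = −€118.5B, Δdeposits = −€510.5B.
Δrequired reserves = 7% × −€510.5B = −€35.735B.
Δexcess reserves = Δreserves − Δrequired = −€118.5B − (−€35.735B) = -€82.765 billion.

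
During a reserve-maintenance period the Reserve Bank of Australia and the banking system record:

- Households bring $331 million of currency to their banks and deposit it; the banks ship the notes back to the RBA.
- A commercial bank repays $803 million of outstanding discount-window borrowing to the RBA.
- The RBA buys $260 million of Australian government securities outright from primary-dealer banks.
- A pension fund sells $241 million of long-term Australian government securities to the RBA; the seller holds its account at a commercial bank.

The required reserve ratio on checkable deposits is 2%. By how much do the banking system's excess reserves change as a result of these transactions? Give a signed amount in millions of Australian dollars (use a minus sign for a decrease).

+$17.56 million

Currency deposit $331 million: reserves +$331M, deposits +$331M.
Discount-window repayment $803 million: reserves −$803M, deposits 0.
OMO purchase (from banks) $260 million: reserves +$260M, deposits 0.
Asset purchase (from non-banks) $241 million: reserves +$241M, deposits +$241M.
Totals: Δreserves = +$29M, Δdeposits = +$572M.
Δrequired reserves = 2% × +$572M = +$11.44M.
Δexcess reserves = Δreserves − Δrequired = +$29M − (+$11.44M) = +$17.56 million.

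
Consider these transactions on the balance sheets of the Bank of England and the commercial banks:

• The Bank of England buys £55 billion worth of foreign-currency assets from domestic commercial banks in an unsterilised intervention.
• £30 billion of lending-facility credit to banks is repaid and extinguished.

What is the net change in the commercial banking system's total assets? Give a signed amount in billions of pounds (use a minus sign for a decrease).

FX purchase £55 billion: just an asset swap on bank balance sheets → 0.
Discount-window repayment £30 billion: bank balance sheets shrink → −£30B.
Net: 0 − 30 = -£30 billion.

-£30 billion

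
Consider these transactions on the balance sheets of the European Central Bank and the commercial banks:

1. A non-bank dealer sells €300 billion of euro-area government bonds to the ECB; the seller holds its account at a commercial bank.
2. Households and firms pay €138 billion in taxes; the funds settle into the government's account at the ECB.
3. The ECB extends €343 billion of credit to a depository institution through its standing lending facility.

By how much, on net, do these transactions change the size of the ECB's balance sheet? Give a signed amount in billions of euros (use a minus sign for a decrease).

+€643 billion

ECB balance sheet:
  Assets:      Securities +€300B, Loans to banks +€343B
  Liabilities: Bank reserves +€505B, Government deposits +€138B
Commercial banking system:
  Assets:      Reserves at CB +€505B
  Liabilities: Checkable deposits +€162B, Borrowings from CB +€343B
Change in total ECB assets = +€643 billion.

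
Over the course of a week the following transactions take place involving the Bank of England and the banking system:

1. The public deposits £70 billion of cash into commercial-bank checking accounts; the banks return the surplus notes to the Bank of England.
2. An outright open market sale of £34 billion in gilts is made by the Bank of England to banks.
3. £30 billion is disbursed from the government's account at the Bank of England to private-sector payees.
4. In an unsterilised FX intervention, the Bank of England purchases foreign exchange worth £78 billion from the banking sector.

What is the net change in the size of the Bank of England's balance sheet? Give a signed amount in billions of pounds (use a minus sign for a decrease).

+£44 billion

Bank of England balance sheet:
  Assets:      Securities −£34B, Foreign assets +£78B
  Liabilities: Bank reserves +£144B, Currency in circulation −£70B, Government deposits −£30B
Change in total Bank of England assets = +£44 billion.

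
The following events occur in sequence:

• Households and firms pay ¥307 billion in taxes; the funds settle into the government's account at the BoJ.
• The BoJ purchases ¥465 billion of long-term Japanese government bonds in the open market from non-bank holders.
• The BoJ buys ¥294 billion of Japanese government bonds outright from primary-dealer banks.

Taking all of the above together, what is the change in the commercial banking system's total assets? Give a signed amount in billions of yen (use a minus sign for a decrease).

+¥158 billion

BoJ balance sheet:
  Assets:      Securities +¥759B
  Liabilities: Bank reserves +¥452B, Government deposits +¥307B
Commercial banking system:
  Assets:      Reserves at CB +¥452B, Securities −¥294B
  Liabilities: Checkable deposits +¥158B
Change in total bank assets = +¥158 billion.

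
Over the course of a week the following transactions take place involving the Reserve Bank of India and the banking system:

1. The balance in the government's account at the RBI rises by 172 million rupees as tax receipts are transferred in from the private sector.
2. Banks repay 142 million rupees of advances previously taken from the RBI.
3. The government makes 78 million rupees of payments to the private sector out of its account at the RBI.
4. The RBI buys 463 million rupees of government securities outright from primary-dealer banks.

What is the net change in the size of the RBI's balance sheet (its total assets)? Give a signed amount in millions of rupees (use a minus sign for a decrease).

Government account inflow 172 million rupees: only the composition of liabilities changes → 0.
Discount-window repayment 142 million rupees: an RBI asset is shed → −142M.
Government spending 78 million rupees: only the composition of liabilities changes → 0.
OMO purchase (from banks) 463 million rupees: an RBI asset is acquired → +463M.
Net: 0 − 142 + 0 + 463 = +321 million.

+321 million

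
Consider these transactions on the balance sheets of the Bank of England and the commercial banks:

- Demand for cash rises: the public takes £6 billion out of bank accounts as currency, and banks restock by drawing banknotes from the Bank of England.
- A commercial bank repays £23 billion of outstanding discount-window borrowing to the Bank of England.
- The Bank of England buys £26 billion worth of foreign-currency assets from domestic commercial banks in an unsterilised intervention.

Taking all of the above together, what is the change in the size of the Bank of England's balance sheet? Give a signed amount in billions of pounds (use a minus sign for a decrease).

Currency withdrawal £6 billion: only the composition of liabilities changes → 0.
Discount-window repayment £23 billion: a Bank of England asset is shed → −£23B.
FX purchase £26 billion: a Bank of England asset is acquired → +£26B.
Net: 0 − 23 + 26 = +£3 billion.

+£3 billion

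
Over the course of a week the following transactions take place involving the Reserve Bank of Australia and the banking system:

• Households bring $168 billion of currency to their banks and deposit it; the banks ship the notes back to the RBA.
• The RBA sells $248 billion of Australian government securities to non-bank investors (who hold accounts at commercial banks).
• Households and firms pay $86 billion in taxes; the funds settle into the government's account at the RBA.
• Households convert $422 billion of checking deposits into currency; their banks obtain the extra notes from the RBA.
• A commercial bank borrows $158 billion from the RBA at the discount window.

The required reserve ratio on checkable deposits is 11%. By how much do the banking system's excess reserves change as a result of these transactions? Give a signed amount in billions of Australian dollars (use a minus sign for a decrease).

-$365.32 billion

Currency deposit $168 billion: reserves +$168B, deposits +$168B.
Asset sale (to non-banks) $248 billion: reserves −$248B, deposits −$248B.
Government account inflow $86 billion: reserves −$86B, deposits −$86B.
Currency withdrawal $422 billion: reserves −$422B, deposits −$422B.
Discount-window loan $158 billion: reserves +$158B, deposits 0.
Totals: Δreserves = −$430B, Δdeposits = −$588B.
Δrequired reserves = 11% × −$588B = −$64.68B.
Δexcess reserves = Δreserves − Δrequired = −$430B − (−$64.68B) = -$365.32 billion.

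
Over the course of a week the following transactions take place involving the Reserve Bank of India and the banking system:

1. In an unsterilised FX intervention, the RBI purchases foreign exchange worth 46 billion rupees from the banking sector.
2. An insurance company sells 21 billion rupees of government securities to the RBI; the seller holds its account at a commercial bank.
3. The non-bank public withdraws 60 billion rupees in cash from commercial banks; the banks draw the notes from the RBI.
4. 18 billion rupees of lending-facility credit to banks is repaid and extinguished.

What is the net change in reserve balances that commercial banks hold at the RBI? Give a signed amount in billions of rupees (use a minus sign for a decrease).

FX purchase 46 billion rupees: the RBI pays by crediting reserve accounts → +46B.
Asset purchase (from non-banks) 21 billion rupees: the RBI pays by crediting reserve accounts → +21B.
Currency withdrawal 60 billion rupees: banks swap reserves for currency → −60B.
Discount-window repayment 18 billion rupees: repayment is debited from reserves → −18B.
Net: 46 + 21 − 60 − 18 = -11 billion.

-11 billion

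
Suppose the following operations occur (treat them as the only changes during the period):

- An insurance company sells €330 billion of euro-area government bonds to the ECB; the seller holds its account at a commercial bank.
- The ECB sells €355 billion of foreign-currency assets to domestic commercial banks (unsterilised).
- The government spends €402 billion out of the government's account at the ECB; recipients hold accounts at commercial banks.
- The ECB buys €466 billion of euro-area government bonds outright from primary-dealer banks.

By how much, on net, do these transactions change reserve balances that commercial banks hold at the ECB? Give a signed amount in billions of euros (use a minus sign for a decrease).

+€843 billion

Asset purchase (from non-banks) €330 billion: the ECB pays by crediting reserve accounts → +€330B.
FX sale €355 billion: the buying banks pay out of their reserve balances → −€355B.
Government spending €402 billion: government payments flow into bank reserve accounts → +€402B.
OMO purchase (from banks) €466 billion: the ECB pays by crediting reserve accounts → +€466B.
Net: 330 − 355 + 402 + 466 = +€843 billion.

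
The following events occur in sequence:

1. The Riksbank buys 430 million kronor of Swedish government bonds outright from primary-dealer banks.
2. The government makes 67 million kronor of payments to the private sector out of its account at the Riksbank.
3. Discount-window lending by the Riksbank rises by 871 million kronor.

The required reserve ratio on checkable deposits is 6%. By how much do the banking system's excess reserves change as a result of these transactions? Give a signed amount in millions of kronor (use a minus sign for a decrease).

+1363.98 million

OMO purchase (from banks) 430 million kronor: reserves +430M, deposits 0.
Government spending 67 million kronor: reserves +67M, deposits +67M.
Discount-window loan 871 million kronor: reserves +871M, deposits 0.
Totals: Δreserves = +1368M, Δdeposits = +67M.
Δrequired reserves = 6% × +67M = +4.02M.
Δexcess reserves = Δreserves − Δrequired = +1368M − (+4.02M) = +1363.98 million.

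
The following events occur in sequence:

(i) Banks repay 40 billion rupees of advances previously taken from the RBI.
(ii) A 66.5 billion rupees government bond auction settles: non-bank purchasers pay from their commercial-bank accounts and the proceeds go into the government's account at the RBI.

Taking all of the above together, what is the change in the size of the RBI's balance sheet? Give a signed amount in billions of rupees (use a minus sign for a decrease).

-40 billion

RBI balance sheet:
  Assets:      Loans to banks −40B
  Liabilities: Bank reserves −106.5B, Government deposits +66.5B
Commercial banking system:
  Assets:      Reserves at CB −106.5B
  Liabilities: Checkable deposits −66.5B, Borrowings from CB −40B
Change in total RBI assets = -40 billion.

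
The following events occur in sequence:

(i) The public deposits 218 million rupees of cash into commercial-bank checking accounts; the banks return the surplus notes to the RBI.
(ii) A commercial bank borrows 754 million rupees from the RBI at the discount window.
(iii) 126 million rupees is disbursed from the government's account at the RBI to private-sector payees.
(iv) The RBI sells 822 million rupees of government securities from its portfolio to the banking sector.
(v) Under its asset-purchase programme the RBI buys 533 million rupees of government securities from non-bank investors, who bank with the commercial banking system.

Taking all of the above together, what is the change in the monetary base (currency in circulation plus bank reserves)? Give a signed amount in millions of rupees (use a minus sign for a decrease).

+591 million

RBI balance sheet:
  Assets:      Securities −289M, Loans to banks +754M
  Liabilities: Bank reserves +809M, Currency in circulation −218M, Government deposits −126M
Monetary base = currency + reserves: −218M + (+809M) = +591 million.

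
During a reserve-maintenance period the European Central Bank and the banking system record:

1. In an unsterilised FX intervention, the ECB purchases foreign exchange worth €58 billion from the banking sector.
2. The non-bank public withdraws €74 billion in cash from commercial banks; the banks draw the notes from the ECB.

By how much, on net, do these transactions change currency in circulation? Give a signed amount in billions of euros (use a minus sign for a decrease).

+€74 billion

FX purchase €58 billion: no currency enters or leaves circulation → 0.
Currency withdrawal €74 billion: notes leave the central bank → +€74B.
Net: 0 + 74 = +€74 billion.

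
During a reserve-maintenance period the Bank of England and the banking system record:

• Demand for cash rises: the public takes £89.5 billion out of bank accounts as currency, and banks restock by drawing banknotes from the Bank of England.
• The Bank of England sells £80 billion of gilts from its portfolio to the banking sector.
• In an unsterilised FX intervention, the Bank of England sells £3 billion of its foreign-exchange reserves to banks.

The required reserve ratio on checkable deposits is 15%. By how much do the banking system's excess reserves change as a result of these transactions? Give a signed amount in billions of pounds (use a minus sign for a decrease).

-£159.075 billion

Currency withdrawal £89.5 billion: reserves −£89.5B, deposits −£89.5B.
OMO sale (to banks) £80 billion: reserves −£80B, deposits 0.
FX sale £3 billion: reserves −£3B, deposits 0.
Totals: Δreserves = −£172.5B, Δdeposits = −£89.5B.
Δrequired reserves = 15% × −£89.5B = −£13.425B.
Δexcess reserves = Δreserves − Δrequired = −£172.5B − (−£13.425B) = -£159.075 billion.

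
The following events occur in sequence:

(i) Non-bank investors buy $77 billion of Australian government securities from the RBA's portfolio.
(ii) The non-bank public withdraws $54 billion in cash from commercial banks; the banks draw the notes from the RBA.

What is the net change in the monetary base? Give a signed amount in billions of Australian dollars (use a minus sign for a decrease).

-$77 billion

Asset sale (to non-banks) $77 billion: RBA balance sheet contracts → −$77B.
Currency withdrawal $54 billion: just a shift between currency and reserves — both are base money → 0.
Net: −77 + 0 = -$77 billion.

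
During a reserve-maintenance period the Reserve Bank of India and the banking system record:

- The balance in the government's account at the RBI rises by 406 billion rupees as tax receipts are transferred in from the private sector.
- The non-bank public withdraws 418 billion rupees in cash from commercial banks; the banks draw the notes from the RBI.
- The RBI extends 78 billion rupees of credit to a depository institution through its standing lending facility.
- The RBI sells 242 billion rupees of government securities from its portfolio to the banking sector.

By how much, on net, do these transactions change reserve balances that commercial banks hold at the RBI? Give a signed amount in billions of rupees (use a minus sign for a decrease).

-988 billion

Government account inflow 406 billion rupees: funds move from bank reserves into the government account → −406B.
Currency withdrawal 418 billion rupees: banks swap reserves for currency → −418B.
Discount-window loan 78 billion rupees: the loan is credited to the bank's reserve account → +78B.
OMO sale (to banks) 242 billion rupees: the buying banks pay out of their reserve balances → −242B.
Net: −406 − 418 + 78 − 242 = -988 billion.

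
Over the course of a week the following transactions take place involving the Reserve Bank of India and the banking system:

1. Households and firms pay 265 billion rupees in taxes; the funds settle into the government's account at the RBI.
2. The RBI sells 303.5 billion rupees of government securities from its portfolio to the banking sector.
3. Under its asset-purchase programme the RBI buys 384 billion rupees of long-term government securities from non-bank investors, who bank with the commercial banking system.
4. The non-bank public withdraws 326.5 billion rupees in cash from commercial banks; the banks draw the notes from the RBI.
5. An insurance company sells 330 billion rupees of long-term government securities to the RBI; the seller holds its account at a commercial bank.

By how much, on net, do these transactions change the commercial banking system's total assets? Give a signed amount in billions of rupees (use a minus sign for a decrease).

+122.5 billion

RBI balance sheet:
  Assets:      Securities +410.5B
  Liabilities: Bank reserves −181B, Currency in circulation +326.5B, Government deposits +265B
Commercial banking system:
  Assets:      Reserves at CB −181B, Securities +303.5B
  Liabilities: Checkable deposits +122.5B
Change in total bank assets = +122.5 billion.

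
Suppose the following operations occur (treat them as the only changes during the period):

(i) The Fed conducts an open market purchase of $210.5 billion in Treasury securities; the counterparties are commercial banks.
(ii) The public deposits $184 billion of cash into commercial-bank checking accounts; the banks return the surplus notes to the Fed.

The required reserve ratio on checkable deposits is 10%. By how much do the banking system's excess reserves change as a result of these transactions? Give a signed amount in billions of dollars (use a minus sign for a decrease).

OMO purchase (from banks) $210.5 billion: reserves +$210.5B, deposits 0.
Currency deposit $184 billion: reserves +$184B, deposits +$184B.
Totals: Δreserves = +$394.5B, Δdeposits = +$184B.
Δrequired reserves = 10% × +$184B = +$18.4B.
Δexcess reserves = Δreserves − Δrequired = +$394.5B − (+$18.4B) = +$376.1 billion.

+$376.1 billion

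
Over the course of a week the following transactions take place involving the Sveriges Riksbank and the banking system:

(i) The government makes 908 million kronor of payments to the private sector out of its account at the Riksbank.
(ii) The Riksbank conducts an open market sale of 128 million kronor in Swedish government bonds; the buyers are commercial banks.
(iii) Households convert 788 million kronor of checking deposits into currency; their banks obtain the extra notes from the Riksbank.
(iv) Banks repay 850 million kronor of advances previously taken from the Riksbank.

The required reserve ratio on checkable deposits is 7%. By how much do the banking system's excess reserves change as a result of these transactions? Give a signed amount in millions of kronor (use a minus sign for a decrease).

-866.4 million

Government spending 908 million kronor: reserves +908M, deposits +908M.
OMO sale (to banks) 128 million kronor: reserves −128M, deposits 0.
Currency withdrawal 788 million kronor: reserves −788M, deposits −788M.
Discount-window repayment 850 million kronor: reserves −850M, deposits 0.
Totals: Δreserves = −858M, Δdeposits = +120M.
Δrequired reserves = 7% × +120M = +8.4M.
Δexcess reserves = Δreserves − Δrequired = −858M − (+8.4M) = -866.4 million.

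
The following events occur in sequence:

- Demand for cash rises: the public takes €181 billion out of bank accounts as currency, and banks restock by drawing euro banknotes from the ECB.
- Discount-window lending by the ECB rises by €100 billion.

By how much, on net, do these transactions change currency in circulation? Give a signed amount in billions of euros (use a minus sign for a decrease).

+€181 billion

ECB balance sheet:
  Assets:      Loans to banks +€100B
  Liabilities: Bank reserves −€81B, Currency in circulation +€181B
Commercial banking system:
  Assets:      Reserves at CB −€81B
  Liabilities: Checkable deposits −€181B, Borrowings from CB +€100B
So the change in currency in circulation is +€181 billion.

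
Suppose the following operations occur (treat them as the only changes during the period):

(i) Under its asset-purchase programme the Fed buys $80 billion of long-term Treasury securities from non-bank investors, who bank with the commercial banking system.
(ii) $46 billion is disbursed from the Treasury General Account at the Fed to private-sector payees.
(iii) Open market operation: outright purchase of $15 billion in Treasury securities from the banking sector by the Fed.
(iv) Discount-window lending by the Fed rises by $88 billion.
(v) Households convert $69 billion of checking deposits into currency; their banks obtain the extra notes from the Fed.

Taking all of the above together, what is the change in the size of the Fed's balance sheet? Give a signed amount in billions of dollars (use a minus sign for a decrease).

+$183 billion

Fed balance sheet:
  Assets:      Securities +$95B, Loans to banks +$88B
  Liabilities: Bank reserves +$160B, Currency in circulation +$69B, Government deposits −$46B
Change in total Fed assets = +$183 billion.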